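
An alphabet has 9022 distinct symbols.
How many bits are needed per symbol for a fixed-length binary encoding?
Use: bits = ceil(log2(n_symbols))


log2(9022) = 13.1392
Bracket: 2^13 = 8192 < 9022 <= 2^14 = 16384
So ceil(log2(9022)) = 14

bits = ceil(log2(9022)) = ceil(13.1392) = 14 bits


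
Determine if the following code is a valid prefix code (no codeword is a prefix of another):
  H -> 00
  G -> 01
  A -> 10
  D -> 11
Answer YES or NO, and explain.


Checking each pair (does one codeword prefix another?):
  H='00' vs G='01': no prefix
  H='00' vs A='10': no prefix
  H='00' vs D='11': no prefix
  G='01' vs H='00': no prefix
  G='01' vs A='10': no prefix
  G='01' vs D='11': no prefix
  A='10' vs H='00': no prefix
  A='10' vs G='01': no prefix
  A='10' vs D='11': no prefix
  D='11' vs H='00': no prefix
  D='11' vs G='01': no prefix
  D='11' vs A='10': no prefix
No violation found over all pairs.

YES -- this is a valid prefix code. No codeword is a prefix of any other codeword.


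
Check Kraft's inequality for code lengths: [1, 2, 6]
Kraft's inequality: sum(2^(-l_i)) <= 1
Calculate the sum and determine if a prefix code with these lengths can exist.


Sum = 2^(-1) + 2^(-2) + 2^(-6)
    = 0.5 + 0.25 + 0.015625
    = 49/64 = 0.765625
Since 0.765625 <= 1, Kraft's inequality IS satisfied.
A prefix code with these lengths CAN exist.

Kraft sum = 0.765625. Satisfied.


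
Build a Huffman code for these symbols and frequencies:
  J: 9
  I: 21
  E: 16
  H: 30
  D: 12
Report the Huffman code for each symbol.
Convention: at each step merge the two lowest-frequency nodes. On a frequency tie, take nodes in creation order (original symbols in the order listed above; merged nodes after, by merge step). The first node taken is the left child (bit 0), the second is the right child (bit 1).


Huffman tree construction:
Step 1: Merge J(9) + D(12) = 21
Step 2: Merge E(16) + I(21) = 37
Step 3: Merge (J+D)(21) + H(30) = 51
Step 4: Merge (E+I)(37) + ((J+D)+H)(51) = 88
Read each symbol's code off the tree from the root (left child = 0, right child = 1).

Codes:
  J: 100 (length 3)
  I: 01 (length 2)
  E: 00 (length 2)
  H: 11 (length 2)
  D: 101 (length 3)
Average code length: 197/88 = 2.2386 bits/symbol


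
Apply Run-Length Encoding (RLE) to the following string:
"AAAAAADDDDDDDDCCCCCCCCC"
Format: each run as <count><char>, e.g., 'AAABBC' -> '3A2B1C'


Scanning runs left to right:
  i=0: run of 'A' x 6 -> '6A'
  i=6: run of 'D' x 8 -> '8D'
  i=14: run of 'C' x 9 -> '9C'

RLE = 6A8D9C


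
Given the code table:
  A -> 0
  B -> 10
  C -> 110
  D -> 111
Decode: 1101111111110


Decoding:
110 -> C
111 -> D
111 -> D
111 -> D
0 -> A


Result: CDDDA


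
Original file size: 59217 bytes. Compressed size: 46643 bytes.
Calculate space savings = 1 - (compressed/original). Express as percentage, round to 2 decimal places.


ratio = compressed/original = 46643/59217 = 0.787662
savings = 1 - ratio = 1 - 0.787662 = 0.212338
as a percentage: 0.212338 * 100 = 21.23%

Space savings = 1 - 46643/59217 = 21.23%


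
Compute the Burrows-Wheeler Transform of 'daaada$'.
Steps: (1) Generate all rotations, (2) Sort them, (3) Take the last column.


Rotations (sorted):
  0: $daaada -> last char: a
  1: a$daaad -> last char: d
  2: aaada$d -> last char: d
  3: aada$da -> last char: a
  4: ada$daa -> last char: a
  5: da$daaa -> last char: a
  6: daaada$ -> last char: $


BWT = addaaa$


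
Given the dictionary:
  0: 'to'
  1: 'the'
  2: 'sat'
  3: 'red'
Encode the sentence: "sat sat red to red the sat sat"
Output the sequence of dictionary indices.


Look up each word in the dictionary:
  'sat' -> 2
  'sat' -> 2
  'red' -> 3
  'to' -> 0
  'red' -> 3
  'the' -> 1
  'sat' -> 2
  'sat' -> 2

Encoded: [2, 2, 3, 0, 3, 1, 2, 2]


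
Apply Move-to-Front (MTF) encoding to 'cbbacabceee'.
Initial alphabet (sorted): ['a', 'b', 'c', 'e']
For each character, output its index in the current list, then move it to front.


MTF encoding:
'c': index 2 in ['a', 'b', 'c', 'e'] -> ['c', 'a', 'b', 'e']
'b': index 2 in ['c', 'a', 'b', 'e'] -> ['b', 'c', 'a', 'e']
'b': index 0 in ['b', 'c', 'a', 'e'] -> ['b', 'c', 'a', 'e']
'a': index 2 in ['b', 'c', 'a', 'e'] -> ['a', 'b', 'c', 'e']
'c': index 2 in ['a', 'b', 'c', 'e'] -> ['c', 'a', 'b', 'e']
'a': index 1 in ['c', 'a', 'b', 'e'] -> ['a', 'c', 'b', 'e']
'b': index 2 in ['a', 'c', 'b', 'e'] -> ['b', 'a', 'c', 'e']
'c': index 2 in ['b', 'a', 'c', 'e'] -> ['c', 'b', 'a', 'e']
'e': index 3 in ['c', 'b', 'a', 'e'] -> ['e', 'c', 'b', 'a']
'e': index 0 in ['e', 'c', 'b', 'a'] -> ['e', 'c', 'b', 'a']
'e': index 0 in ['e', 'c', 'b', 'a'] -> ['e', 'c', 'b', 'a']


Output: [2, 2, 0, 2, 2, 1, 2, 2, 3, 0, 0]


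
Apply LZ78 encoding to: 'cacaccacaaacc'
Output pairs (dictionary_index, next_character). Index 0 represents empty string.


LZ78 encoding steps:
Dictionary: {0: ''}
Step 1: w='' (idx 0), next='c' -> output (0, 'c'), add 'c' as idx 1
Step 2: w='' (idx 0), next='a' -> output (0, 'a'), add 'a' as idx 2
Step 3: w='c' (idx 1), next='a' -> output (1, 'a'), add 'ca' as idx 3
Step 4: w='c' (idx 1), next='c' -> output (1, 'c'), add 'cc' as idx 4
Step 5: w='a' (idx 2), next='c' -> output (2, 'c'), add 'ac' as idx 5
Step 6: w='a' (idx 2), next='a' -> output (2, 'a'), add 'aa' as idx 6
Step 7: w='ac' (idx 5), next='c' -> output (5, 'c'), add 'acc' as idx 7


Encoded: [(0, 'c'), (0, 'a'), (1, 'a'), (1, 'c'), (2, 'c'), (2, 'a'), (5, 'c')]


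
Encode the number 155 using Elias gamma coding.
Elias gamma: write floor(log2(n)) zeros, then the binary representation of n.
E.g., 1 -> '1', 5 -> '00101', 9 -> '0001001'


num_bits = floor(log2(155)) + 1 = 8
leading_zeros = num_bits - 1 = 7
binary(155) = 10011011

Elias gamma(155) = '0000000' + '10011011' = 000000010011011 (15 bits)


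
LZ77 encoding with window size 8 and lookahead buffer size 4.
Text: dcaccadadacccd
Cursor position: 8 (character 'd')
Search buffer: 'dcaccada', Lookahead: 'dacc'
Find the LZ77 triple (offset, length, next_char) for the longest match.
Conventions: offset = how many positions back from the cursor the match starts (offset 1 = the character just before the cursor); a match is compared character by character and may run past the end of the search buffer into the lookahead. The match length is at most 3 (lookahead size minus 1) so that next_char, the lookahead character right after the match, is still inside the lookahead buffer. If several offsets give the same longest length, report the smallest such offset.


Try each offset into the search buffer:
  offset=1 (pos 7, char 'a'): match length 0
  offset=2 (pos 6, char 'd'): match length 2
  offset=3 (pos 5, char 'a'): match length 0
  offset=4 (pos 4, char 'c'): match length 0
  offset=5 (pos 3, char 'c'): match length 0
  offset=6 (pos 2, char 'a'): match length 0
  offset=7 (pos 1, char 'c'): match length 0
  offset=8 (pos 0, char 'd'): match length 1
Longest match has length 2 at offset 2.
next_char = character at position 8 + 2 = 10 -> 'c'

Best match: offset=2, length=2 (matching 'da' starting at position 6)
LZ77 triple: (2, 2, 'c')


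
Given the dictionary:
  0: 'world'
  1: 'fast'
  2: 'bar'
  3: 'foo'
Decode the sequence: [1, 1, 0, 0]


Look up each index in the dictionary:
  1 -> 'fast'
  1 -> 'fast'
  0 -> 'world'
  0 -> 'world'

Decoded: "fast fast world world"


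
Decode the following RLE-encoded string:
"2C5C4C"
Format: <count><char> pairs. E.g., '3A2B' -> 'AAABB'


Expanding each <count><char> pair:
  2C -> 'CC'
  5C -> 'CCCCC'
  4C -> 'CCCC'

Decoded = CCCCCCCCCCC


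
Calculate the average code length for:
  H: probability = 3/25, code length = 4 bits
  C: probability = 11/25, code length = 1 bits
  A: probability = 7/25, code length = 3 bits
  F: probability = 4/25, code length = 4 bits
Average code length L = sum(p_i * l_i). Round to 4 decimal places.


Weighted contributions p_i * l_i:
  H: (3/25) * 4 = 12/25
  C: (11/25) * 1 = 11/25
  A: (7/25) * 3 = 21/25
  F: (4/25) * 4 = 16/25
Sum = (12 + 11 + 21 + 16)/25 = 60/25

L = 60/25 = 2.4000 bits/symbol


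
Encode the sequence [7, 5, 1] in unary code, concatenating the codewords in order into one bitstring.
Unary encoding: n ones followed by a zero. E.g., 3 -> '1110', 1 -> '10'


Encode each number as n ones followed by a terminating 0:
  7 -> 11111110 (8 bits)
  5 -> 111110 (6 bits)
  1 -> 10 (2 bits)
Total length = 8 + 6 + 2 = 16 bits.

Unary([7, 5, 1]) = 1111111011111010 (16 bits)


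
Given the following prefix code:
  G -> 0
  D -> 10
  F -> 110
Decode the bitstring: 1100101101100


Decoding step by step:
Bits 110 -> F
Bits 0 -> G
Bits 10 -> D
Bits 110 -> F
Bits 110 -> F
Bits 0 -> G


Decoded message: FGDFFG


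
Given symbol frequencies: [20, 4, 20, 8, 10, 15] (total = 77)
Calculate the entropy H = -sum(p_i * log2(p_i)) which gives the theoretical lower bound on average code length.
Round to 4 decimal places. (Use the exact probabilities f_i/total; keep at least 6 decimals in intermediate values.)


Per-symbol terms -p_i * log2(p_i) with p_i = f_i/77:
  p = 20/77 = 0.259740: log2(p) = -1.944858, -p*log2(p) = 0.505158
  p = 4/77 = 0.051948: log2(p) = -4.266787, -p*log2(p) = 0.221651
  p = 20/77 = 0.259740: log2(p) = -1.944858, -p*log2(p) = 0.505158
  p = 8/77 = 0.103896: log2(p) = -3.266787, -p*log2(p) = 0.339406
  p = 10/77 = 0.129870: log2(p) = -2.944858, -p*log2(p) = 0.382449
  p = 15/77 = 0.194805: log2(p) = -2.359896, -p*log2(p) = 0.459720
H = 0.505158 + 0.221651 + 0.505158 + 0.339406 + 0.382449 + 0.459720 = 2.413542

H = 2.4135 bits/symbol


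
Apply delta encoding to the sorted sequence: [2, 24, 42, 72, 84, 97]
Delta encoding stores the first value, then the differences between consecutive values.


First value: 2
Deltas:
  24 - 2 = 22
  42 - 24 = 18
  72 - 42 = 30
  84 - 72 = 12
  97 - 84 = 13


Delta encoded: [2, 22, 18, 30, 12, 13]


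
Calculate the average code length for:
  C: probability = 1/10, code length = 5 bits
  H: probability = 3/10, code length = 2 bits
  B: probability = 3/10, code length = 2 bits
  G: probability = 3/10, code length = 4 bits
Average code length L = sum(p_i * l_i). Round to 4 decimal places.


Weighted contributions p_i * l_i:
  C: (1/10) * 5 = 5/10
  H: (3/10) * 2 = 6/10
  B: (3/10) * 2 = 6/10
  G: (3/10) * 4 = 12/10
Sum = (5 + 6 + 6 + 12)/10 = 29/10

L = 29/10 = 2.9000 bits/symbol


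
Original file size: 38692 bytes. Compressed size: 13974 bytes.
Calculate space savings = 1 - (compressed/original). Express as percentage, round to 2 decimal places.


ratio = compressed/original = 13974/38692 = 0.36116
savings = 1 - ratio = 1 - 0.36116 = 0.63884
as a percentage: 0.63884 * 100 = 63.88%

Space savings = 1 - 13974/38692 = 63.88%


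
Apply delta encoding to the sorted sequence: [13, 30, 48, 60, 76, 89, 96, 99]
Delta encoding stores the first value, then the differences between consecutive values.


First value: 13
Deltas:
  30 - 13 = 17
  48 - 30 = 18
  60 - 48 = 12
  76 - 60 = 16
  89 - 76 = 13
  96 - 89 = 7
  99 - 96 = 3


Delta encoded: [13, 17, 18, 12, 16, 13, 7, 3]


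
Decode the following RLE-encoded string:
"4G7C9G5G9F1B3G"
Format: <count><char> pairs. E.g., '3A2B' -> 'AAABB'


Expanding each <count><char> pair:
  4G -> 'GGGG'
  7C -> 'CCCCCCC'
  9G -> 'GGGGGGGGG'
  5G -> 'GGGGG'
  9F -> 'FFFFFFFFF'
  1B -> 'B'
  3G -> 'GGG'

Decoded = GGGGCCCCCCCGGGGGGGGGGGGGGFFFFFFFFFBGGG


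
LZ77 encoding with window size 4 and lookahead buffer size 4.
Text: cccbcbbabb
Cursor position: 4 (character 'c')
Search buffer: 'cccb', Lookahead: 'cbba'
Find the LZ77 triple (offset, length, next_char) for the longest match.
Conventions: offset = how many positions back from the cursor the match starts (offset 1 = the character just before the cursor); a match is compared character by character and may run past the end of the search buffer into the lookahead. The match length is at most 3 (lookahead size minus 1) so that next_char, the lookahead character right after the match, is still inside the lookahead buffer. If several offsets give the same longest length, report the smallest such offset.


Try each offset into the search buffer:
  offset=1 (pos 3, char 'b'): match length 0
  offset=2 (pos 2, char 'c'): match length 2
  offset=3 (pos 1, char 'c'): match length 1
  offset=4 (pos 0, char 'c'): match length 1
Longest match has length 2 at offset 2.
next_char = character at position 4 + 2 = 6 -> 'b'

Best match: offset=2, length=2 (matching 'cb' starting at position 2)
LZ77 triple: (2, 2, 'b')


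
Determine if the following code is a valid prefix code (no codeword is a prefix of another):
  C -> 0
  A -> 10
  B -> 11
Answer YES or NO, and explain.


Checking each pair (does one codeword prefix another?):
  C='0' vs A='10': no prefix
  C='0' vs B='11': no prefix
  A='10' vs C='0': no prefix
  A='10' vs B='11': no prefix
  B='11' vs C='0': no prefix
  B='11' vs A='10': no prefix
No violation found over all pairs.

YES -- this is a valid prefix code. No codeword is a prefix of any other codeword.


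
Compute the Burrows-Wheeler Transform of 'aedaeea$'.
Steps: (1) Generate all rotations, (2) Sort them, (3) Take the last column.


Rotations (sorted):
  0: $aedaeea -> last char: a
  1: a$aedaee -> last char: e
  2: aedaeea$ -> last char: $
  3: aeea$aed -> last char: d
  4: daeea$ae -> last char: e
  5: ea$aedae -> last char: e
  6: edaeea$a -> last char: a
  7: eea$aeda -> last char: a


BWT = ae$deeaa


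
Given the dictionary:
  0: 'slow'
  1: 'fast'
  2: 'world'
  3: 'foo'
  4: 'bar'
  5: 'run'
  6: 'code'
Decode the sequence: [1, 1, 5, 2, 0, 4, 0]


Look up each index in the dictionary:
  1 -> 'fast'
  1 -> 'fast'
  5 -> 'run'
  2 -> 'world'
  0 -> 'slow'
  4 -> 'bar'
  0 -> 'slow'

Decoded: "fast fast run world slow bar slow"


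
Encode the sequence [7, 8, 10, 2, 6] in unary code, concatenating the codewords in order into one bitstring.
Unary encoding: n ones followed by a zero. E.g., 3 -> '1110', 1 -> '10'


Encode each number as n ones followed by a terminating 0:
  7 -> 11111110 (8 bits)
  8 -> 111111110 (9 bits)
  10 -> 11111111110 (11 bits)
  2 -> 110 (3 bits)
  6 -> 1111110 (7 bits)
Total length = 8 + 9 + 11 + 3 + 7 = 38 bits.

Unary([7, 8, 10, 2, 6]) = 11111110111111110111111111101101111110 (38 bits)


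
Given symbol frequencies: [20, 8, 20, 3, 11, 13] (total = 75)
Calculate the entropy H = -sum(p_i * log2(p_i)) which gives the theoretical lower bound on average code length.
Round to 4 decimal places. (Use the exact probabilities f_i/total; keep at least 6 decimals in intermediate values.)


Per-symbol terms -p_i * log2(p_i) with p_i = f_i/75:
  p = 20/75 = 0.266667: log2(p) = -1.906891, -p*log2(p) = 0.508504
  p = 8/75 = 0.106667: log2(p) = -3.228819, -p*log2(p) = 0.344407
  p = 20/75 = 0.266667: log2(p) = -1.906891, -p*log2(p) = 0.508504
  p = 3/75 = 0.040000: log2(p) = -4.643856, -p*log2(p) = 0.185754
  p = 11/75 = 0.146667: log2(p) = -2.769387, -p*log2(p) = 0.406177
  p = 13/75 = 0.173333: log2(p) = -2.528379, -p*log2(p) = 0.438252
H = 0.508504 + 0.344407 + 0.508504 + 0.185754 + 0.406177 + 0.438252 = 2.391598

H = 2.3916 bits/symbol


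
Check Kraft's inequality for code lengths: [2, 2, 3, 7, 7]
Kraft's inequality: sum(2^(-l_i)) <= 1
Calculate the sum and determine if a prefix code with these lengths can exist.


Sum = 2^(-2) + 2^(-2) + 2^(-3) + 2^(-7) + 2^(-7)
    = 0.25 + 0.25 + 0.125 + 0.0078125 + 0.0078125
    = 82/128 = 0.640625
Since 0.640625 <= 1, Kraft's inequality IS satisfied.
A prefix code with these lengths CAN exist.

Kraft sum = 0.640625. Satisfied.


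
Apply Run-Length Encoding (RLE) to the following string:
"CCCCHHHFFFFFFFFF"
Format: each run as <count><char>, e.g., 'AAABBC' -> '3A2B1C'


Scanning runs left to right:
  i=0: run of 'C' x 4 -> '4C'
  i=4: run of 'H' x 3 -> '3H'
  i=7: run of 'F' x 9 -> '9F'

RLE = 4C3H9F


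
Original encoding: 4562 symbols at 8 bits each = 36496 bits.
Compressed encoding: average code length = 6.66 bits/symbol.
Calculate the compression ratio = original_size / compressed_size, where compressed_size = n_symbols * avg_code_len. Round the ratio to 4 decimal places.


original_size = n_symbols * orig_bits = 4562 * 8 = 36496 bits
compressed_size = n_symbols * avg_code_len = 4562 * 6.66 = 30382.92 bits
ratio = original_size / compressed_size = 36496 / 30382.92 = 1.2012

Compression ratio = 1.2012


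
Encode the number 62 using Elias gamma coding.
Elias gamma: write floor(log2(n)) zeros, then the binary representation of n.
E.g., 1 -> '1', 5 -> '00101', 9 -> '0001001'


num_bits = floor(log2(62)) + 1 = 6
leading_zeros = num_bits - 1 = 5
binary(62) = 111110

Elias gamma(62) = '00000' + '111110' = 00000111110 (11 bits)


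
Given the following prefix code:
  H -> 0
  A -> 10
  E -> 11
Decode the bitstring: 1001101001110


Decoding step by step:
Bits 10 -> A
Bits 0 -> H
Bits 11 -> E
Bits 0 -> H
Bits 10 -> A
Bits 0 -> H
Bits 11 -> E
Bits 10 -> A


Decoded message: AHEHAHEA


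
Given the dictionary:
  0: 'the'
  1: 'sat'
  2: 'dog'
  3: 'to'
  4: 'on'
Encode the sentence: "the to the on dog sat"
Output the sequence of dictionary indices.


Look up each word in the dictionary:
  'the' -> 0
  'to' -> 3
  'the' -> 0
  'on' -> 4
  'dog' -> 2
  'sat' -> 1

Encoded: [0, 3, 0, 4, 2, 1]


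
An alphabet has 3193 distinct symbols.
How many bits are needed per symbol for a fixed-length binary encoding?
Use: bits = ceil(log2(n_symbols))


log2(3193) = 11.6407
Bracket: 2^11 = 2048 < 3193 <= 2^12 = 4096
So ceil(log2(3193)) = 12

bits = ceil(log2(3193)) = ceil(11.6407) = 12 bits


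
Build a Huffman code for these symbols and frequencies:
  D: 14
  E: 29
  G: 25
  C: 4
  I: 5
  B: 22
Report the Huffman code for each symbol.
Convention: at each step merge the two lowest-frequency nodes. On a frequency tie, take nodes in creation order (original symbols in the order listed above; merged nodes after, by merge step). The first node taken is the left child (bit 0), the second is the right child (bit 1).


Huffman tree construction:
Step 1: Merge C(4) + I(5) = 9
Step 2: Merge (C+I)(9) + D(14) = 23
Step 3: Merge B(22) + ((C+I)+D)(23) = 45
Step 4: Merge G(25) + E(29) = 54
Step 5: Merge (B+((C+I)+D))(45) + (G+E)(54) = 99
Read each symbol's code off the tree from the root (left child = 0, right child = 1).

Codes:
  D: 011 (length 3)
  E: 11 (length 2)
  G: 10 (length 2)
  C: 0100 (length 4)
  I: 0101 (length 4)
  B: 00 (length 2)
Average code length: 230/99 = 2.3232 bits/symbol


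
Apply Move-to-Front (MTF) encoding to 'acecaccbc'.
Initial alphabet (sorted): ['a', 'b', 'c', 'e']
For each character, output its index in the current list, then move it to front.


MTF encoding:
'a': index 0 in ['a', 'b', 'c', 'e'] -> ['a', 'b', 'c', 'e']
'c': index 2 in ['a', 'b', 'c', 'e'] -> ['c', 'a', 'b', 'e']
'e': index 3 in ['c', 'a', 'b', 'e'] -> ['e', 'c', 'a', 'b']
'c': index 1 in ['e', 'c', 'a', 'b'] -> ['c', 'e', 'a', 'b']
'a': index 2 in ['c', 'e', 'a', 'b'] -> ['a', 'c', 'e', 'b']
'c': index 1 in ['a', 'c', 'e', 'b'] -> ['c', 'a', 'e', 'b']
'c': index 0 in ['c', 'a', 'e', 'b'] -> ['c', 'a', 'e', 'b']
'b': index 3 in ['c', 'a', 'e', 'b'] -> ['b', 'c', 'a', 'e']
'c': index 1 in ['b', 'c', 'a', 'e'] -> ['c', 'b', 'a', 'e']


Output: [0, 2, 3, 1, 2, 1, 0, 3, 1]


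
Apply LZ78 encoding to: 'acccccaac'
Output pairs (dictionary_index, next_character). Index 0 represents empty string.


LZ78 encoding steps:
Dictionary: {0: ''}
Step 1: w='' (idx 0), next='a' -> output (0, 'a'), add 'a' as idx 1
Step 2: w='' (idx 0), next='c' -> output (0, 'c'), add 'c' as idx 2
Step 3: w='c' (idx 2), next='c' -> output (2, 'c'), add 'cc' as idx 3
Step 4: w='cc' (idx 3), next='a' -> output (3, 'a'), add 'cca' as idx 4
Step 5: w='a' (idx 1), next='c' -> output (1, 'c'), add 'ac' as idx 5


Encoded: [(0, 'a'), (0, 'c'), (2, 'c'), (3, 'a'), (1, 'c')]


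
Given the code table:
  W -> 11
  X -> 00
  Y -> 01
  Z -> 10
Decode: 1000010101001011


Decoding:
10 -> Z
00 -> X
01 -> Y
01 -> Y
01 -> Y
00 -> X
10 -> Z
11 -> W


Result: ZXYYYXZW


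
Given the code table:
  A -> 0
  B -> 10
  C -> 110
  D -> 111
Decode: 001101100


Decoding:
0 -> A
0 -> A
110 -> C
110 -> C
0 -> A


Result: AACCA


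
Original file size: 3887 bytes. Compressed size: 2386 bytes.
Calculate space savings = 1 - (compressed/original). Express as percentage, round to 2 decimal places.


ratio = compressed/original = 2386/3887 = 0.613841
savings = 1 - ratio = 1 - 0.613841 = 0.386159
as a percentage: 0.386159 * 100 = 38.62%

Space savings = 1 - 2386/3887 = 38.62%


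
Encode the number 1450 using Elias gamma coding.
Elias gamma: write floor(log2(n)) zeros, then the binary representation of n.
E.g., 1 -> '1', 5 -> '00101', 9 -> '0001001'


num_bits = floor(log2(1450)) + 1 = 11
leading_zeros = num_bits - 1 = 10
binary(1450) = 10110101010

Elias gamma(1450) = '0000000000' + '10110101010' = 000000000010110101010 (21 bits)


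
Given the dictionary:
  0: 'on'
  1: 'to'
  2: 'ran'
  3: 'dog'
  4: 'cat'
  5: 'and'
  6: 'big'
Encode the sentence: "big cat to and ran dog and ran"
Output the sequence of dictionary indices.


Look up each word in the dictionary:
  'big' -> 6
  'cat' -> 4
  'to' -> 1
  'and' -> 5
  'ran' -> 2
  'dog' -> 3
  'and' -> 5
  'ran' -> 2

Encoded: [6, 4, 1, 5, 2, 3, 5, 2]


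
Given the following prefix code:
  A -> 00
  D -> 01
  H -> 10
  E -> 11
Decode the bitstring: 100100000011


Decoding step by step:
Bits 10 -> H
Bits 01 -> D
Bits 00 -> A
Bits 00 -> A
Bits 00 -> A
Bits 11 -> E


Decoded message: HDAAAE


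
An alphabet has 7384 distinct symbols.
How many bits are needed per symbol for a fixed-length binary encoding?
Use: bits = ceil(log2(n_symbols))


log2(7384) = 12.8502
Bracket: 2^12 = 4096 < 7384 <= 2^13 = 8192
So ceil(log2(7384)) = 13

bits = ceil(log2(7384)) = ceil(12.8502) = 13 bits


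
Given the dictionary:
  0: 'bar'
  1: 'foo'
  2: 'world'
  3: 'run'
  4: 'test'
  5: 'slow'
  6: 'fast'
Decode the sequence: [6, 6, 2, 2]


Look up each index in the dictionary:
  6 -> 'fast'
  6 -> 'fast'
  2 -> 'world'
  2 -> 'world'

Decoded: "fast fast world world"


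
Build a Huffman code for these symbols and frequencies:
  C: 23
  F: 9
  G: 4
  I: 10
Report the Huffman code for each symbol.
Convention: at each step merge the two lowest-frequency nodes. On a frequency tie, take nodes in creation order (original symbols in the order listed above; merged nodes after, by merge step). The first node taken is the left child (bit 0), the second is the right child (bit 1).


Huffman tree construction:
Step 1: Merge G(4) + F(9) = 13
Step 2: Merge I(10) + (G+F)(13) = 23
Step 3: Merge C(23) + (I+(G+F))(23) = 46
Read each symbol's code off the tree from the root (left child = 0, right child = 1).

Codes:
  C: 0 (length 1)
  F: 111 (length 3)
  G: 110 (length 3)
  I: 10 (length 2)
Average code length: 82/46 = 1.7826 bits/symbol


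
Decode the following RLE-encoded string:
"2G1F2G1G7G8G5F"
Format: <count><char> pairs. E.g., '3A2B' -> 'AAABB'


Expanding each <count><char> pair:
  2G -> 'GG'
  1F -> 'F'
  2G -> 'GG'
  1G -> 'G'
  7G -> 'GGGGGGG'
  8G -> 'GGGGGGGG'
  5F -> 'FFFFF'

Decoded = GGFGGGGGGGGGGGGGGGGGGFFFFF


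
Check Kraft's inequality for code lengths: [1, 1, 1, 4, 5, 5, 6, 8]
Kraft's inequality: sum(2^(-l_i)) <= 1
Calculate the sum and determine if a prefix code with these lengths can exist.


Sum = 2^(-1) + 2^(-1) + 2^(-1) + 2^(-4) + 2^(-5) + 2^(-5) + 2^(-6) + 2^(-8)
    = 0.5 + 0.5 + 0.5 + 0.0625 + 0.03125 + 0.03125 + 0.015625 + 0.00390625
    = 421/256 = 1.64453125
Since 1.64453125 > 1, Kraft's inequality is NOT satisfied.
A prefix code with these lengths CANNOT exist.

Kraft sum = 1.64453125. Not satisfied.


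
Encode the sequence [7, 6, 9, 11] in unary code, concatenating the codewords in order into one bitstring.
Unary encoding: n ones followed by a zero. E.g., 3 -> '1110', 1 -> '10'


Encode each number as n ones followed by a terminating 0:
  7 -> 11111110 (8 bits)
  6 -> 1111110 (7 bits)
  9 -> 1111111110 (10 bits)
  11 -> 111111111110 (12 bits)
Total length = 8 + 7 + 10 + 12 = 37 bits.

Unary([7, 6, 9, 11]) = 1111111011111101111111110111111111110 (37 bits)


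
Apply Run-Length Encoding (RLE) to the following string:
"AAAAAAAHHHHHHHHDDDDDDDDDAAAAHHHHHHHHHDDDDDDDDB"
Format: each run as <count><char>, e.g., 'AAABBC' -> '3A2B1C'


Scanning runs left to right:
  i=0: run of 'A' x 7 -> '7A'
  i=7: run of 'H' x 8 -> '8H'
  i=15: run of 'D' x 9 -> '9D'
  i=24: run of 'A' x 4 -> '4A'
  i=28: run of 'H' x 9 -> '9H'
  i=37: run of 'D' x 8 -> '8D'
  i=45: run of 'B' x 1 -> '1B'

RLE = 7A8H9D4A9H8D1B


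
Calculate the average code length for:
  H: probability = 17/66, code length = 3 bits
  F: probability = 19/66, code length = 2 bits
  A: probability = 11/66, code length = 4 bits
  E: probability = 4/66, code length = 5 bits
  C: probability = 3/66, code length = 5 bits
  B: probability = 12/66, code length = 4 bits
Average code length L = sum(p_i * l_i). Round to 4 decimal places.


Weighted contributions p_i * l_i:
  H: (17/66) * 3 = 51/66
  F: (19/66) * 2 = 38/66
  A: (11/66) * 4 = 44/66
  E: (4/66) * 5 = 20/66
  C: (3/66) * 5 = 15/66
  B: (12/66) * 4 = 48/66
Sum = (51 + 38 + 44 + 20 + 15 + 48)/66 = 216/66

L = 216/66 = 3.2727 bits/symbol


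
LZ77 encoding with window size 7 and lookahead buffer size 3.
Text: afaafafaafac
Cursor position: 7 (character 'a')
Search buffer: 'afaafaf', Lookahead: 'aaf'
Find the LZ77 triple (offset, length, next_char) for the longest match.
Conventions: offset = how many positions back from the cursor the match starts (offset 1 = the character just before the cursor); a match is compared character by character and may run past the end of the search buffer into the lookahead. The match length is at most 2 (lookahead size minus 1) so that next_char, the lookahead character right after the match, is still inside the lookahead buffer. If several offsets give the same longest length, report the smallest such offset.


Try each offset into the search buffer:
  offset=1 (pos 6, char 'f'): match length 0
  offset=2 (pos 5, char 'a'): match length 1
  offset=3 (pos 4, char 'f'): match length 0
  offset=4 (pos 3, char 'a'): match length 1
  offset=5 (pos 2, char 'a'): match length 2
  offset=6 (pos 1, char 'f'): match length 0
  offset=7 (pos 0, char 'a'): match length 1
Longest match has length 2 at offset 5.
next_char = character at position 7 + 2 = 9 -> 'f'

Best match: offset=5, length=2 (matching 'aa' starting at position 2)
LZ77 triple: (5, 2, 'f')


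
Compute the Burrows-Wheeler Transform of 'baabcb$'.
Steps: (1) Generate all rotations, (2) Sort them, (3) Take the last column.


Rotations (sorted):
  0: $baabcb -> last char: b
  1: aabcb$b -> last char: b
  2: abcb$ba -> last char: a
  3: b$baabc -> last char: c
  4: baabcb$ -> last char: $
  5: bcb$baa -> last char: a
  6: cb$baab -> last char: b


BWT = bbac$ab


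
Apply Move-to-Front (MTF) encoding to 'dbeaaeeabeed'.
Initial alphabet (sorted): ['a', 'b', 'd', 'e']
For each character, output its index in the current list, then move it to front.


MTF encoding:
'd': index 2 in ['a', 'b', 'd', 'e'] -> ['d', 'a', 'b', 'e']
'b': index 2 in ['d', 'a', 'b', 'e'] -> ['b', 'd', 'a', 'e']
'e': index 3 in ['b', 'd', 'a', 'e'] -> ['e', 'b', 'd', 'a']
'a': index 3 in ['e', 'b', 'd', 'a'] -> ['a', 'e', 'b', 'd']
'a': index 0 in ['a', 'e', 'b', 'd'] -> ['a', 'e', 'b', 'd']
'e': index 1 in ['a', 'e', 'b', 'd'] -> ['e', 'a', 'b', 'd']
'e': index 0 in ['e', 'a', 'b', 'd'] -> ['e', 'a', 'b', 'd']
'a': index 1 in ['e', 'a', 'b', 'd'] -> ['a', 'e', 'b', 'd']
'b': index 2 in ['a', 'e', 'b', 'd'] -> ['b', 'a', 'e', 'd']
'e': index 2 in ['b', 'a', 'e', 'd'] -> ['e', 'b', 'a', 'd']
'e': index 0 in ['e', 'b', 'a', 'd'] -> ['e', 'b', 'a', 'd']
'd': index 3 in ['e', 'b', 'a', 'd'] -> ['d', 'e', 'b', 'a']


Output: [2, 2, 3, 3, 0, 1, 0, 1, 2, 2, 0, 3]


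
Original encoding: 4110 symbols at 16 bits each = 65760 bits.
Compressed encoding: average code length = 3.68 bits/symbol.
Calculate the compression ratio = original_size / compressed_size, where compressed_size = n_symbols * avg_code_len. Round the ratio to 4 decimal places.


original_size = n_symbols * orig_bits = 4110 * 16 = 65760 bits
compressed_size = n_symbols * avg_code_len = 4110 * 3.68 = 15124.8 bits
ratio = original_size / compressed_size = 65760 / 15124.8 = 4.3478

Compression ratio = 4.3478


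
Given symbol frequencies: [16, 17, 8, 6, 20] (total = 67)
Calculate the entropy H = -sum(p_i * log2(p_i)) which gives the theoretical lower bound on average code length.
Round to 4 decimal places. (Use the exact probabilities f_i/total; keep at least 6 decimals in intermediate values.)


Per-symbol terms -p_i * log2(p_i) with p_i = f_i/67:
  p = 16/67 = 0.238806: log2(p) = -2.066089, -p*log2(p) = 0.493394
  p = 17/67 = 0.253731: log2(p) = -1.978626, -p*log2(p) = 0.502040
  p = 8/67 = 0.119403: log2(p) = -3.066089, -p*log2(p) = 0.366100
  p = 6/67 = 0.089552: log2(p) = -3.481127, -p*log2(p) = 0.311743
  p = 20/67 = 0.298507: log2(p) = -1.744161, -p*log2(p) = 0.520645
H = 0.493394 + 0.502040 + 0.366100 + 0.311743 + 0.520645 = 2.193922

H = 2.1939 bits/symbol


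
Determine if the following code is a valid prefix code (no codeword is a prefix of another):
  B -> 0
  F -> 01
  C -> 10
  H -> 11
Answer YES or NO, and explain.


Checking each pair (does one codeword prefix another?):
  B='0' vs F='01': prefix -- VIOLATION

NO -- this is NOT a valid prefix code. B (0) is a prefix of F (01).


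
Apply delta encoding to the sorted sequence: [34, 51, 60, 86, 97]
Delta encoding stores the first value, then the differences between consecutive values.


First value: 34
Deltas:
  51 - 34 = 17
  60 - 51 = 9
  86 - 60 = 26
  97 - 86 = 11


Delta encoded: [34, 17, 9, 26, 11]


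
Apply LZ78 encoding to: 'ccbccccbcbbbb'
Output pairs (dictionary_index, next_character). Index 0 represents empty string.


LZ78 encoding steps:
Dictionary: {0: ''}
Step 1: w='' (idx 0), next='c' -> output (0, 'c'), add 'c' as idx 1
Step 2: w='c' (idx 1), next='b' -> output (1, 'b'), add 'cb' as idx 2
Step 3: w='c' (idx 1), next='c' -> output (1, 'c'), add 'cc' as idx 3
Step 4: w='cc' (idx 3), next='b' -> output (3, 'b'), add 'ccb' as idx 4
Step 5: w='cb' (idx 2), next='b' -> output (2, 'b'), add 'cbb' as idx 5
Step 6: w='' (idx 0), next='b' -> output (0, 'b'), add 'b' as idx 6
Step 7: w='b' (idx 6), end of input -> output (6, '')


Encoded: [(0, 'c'), (1, 'b'), (1, 'c'), (3, 'b'), (2, 'b'), (0, 'b'), (6, '')]


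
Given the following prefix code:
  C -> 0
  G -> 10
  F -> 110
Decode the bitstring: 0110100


Decoding step by step:
Bits 0 -> C
Bits 110 -> F
Bits 10 -> G
Bits 0 -> C


Decoded message: CFGC


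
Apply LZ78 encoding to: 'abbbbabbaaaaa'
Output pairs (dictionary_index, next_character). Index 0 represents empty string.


LZ78 encoding steps:
Dictionary: {0: ''}
Step 1: w='' (idx 0), next='a' -> output (0, 'a'), add 'a' as idx 1
Step 2: w='' (idx 0), next='b' -> output (0, 'b'), add 'b' as idx 2
Step 3: w='b' (idx 2), next='b' -> output (2, 'b'), add 'bb' as idx 3
Step 4: w='b' (idx 2), next='a' -> output (2, 'a'), add 'ba' as idx 4
Step 5: w='bb' (idx 3), next='a' -> output (3, 'a'), add 'bba' as idx 5
Step 6: w='a' (idx 1), next='a' -> output (1, 'a'), add 'aa' as idx 6
Step 7: w='aa' (idx 6), end of input -> output (6, '')


Encoded: [(0, 'a'), (0, 'b'), (2, 'b'), (2, 'a'), (3, 'a'), (1, 'a'), (6, '')]


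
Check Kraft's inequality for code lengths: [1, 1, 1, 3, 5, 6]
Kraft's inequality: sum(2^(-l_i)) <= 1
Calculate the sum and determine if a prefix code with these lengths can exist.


Sum = 2^(-1) + 2^(-1) + 2^(-1) + 2^(-3) + 2^(-5) + 2^(-6)
    = 0.5 + 0.5 + 0.5 + 0.125 + 0.03125 + 0.015625
    = 107/64 = 1.671875
Since 1.671875 > 1, Kraft's inequality is NOT satisfied.
A prefix code with these lengths CANNOT exist.

Kraft sum = 1.671875. Not satisfied.


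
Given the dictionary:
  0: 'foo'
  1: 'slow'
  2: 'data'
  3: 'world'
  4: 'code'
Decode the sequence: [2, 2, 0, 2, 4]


Look up each index in the dictionary:
  2 -> 'data'
  2 -> 'data'
  0 -> 'foo'
  2 -> 'data'
  4 -> 'code'

Decoded: "data data foo data code"


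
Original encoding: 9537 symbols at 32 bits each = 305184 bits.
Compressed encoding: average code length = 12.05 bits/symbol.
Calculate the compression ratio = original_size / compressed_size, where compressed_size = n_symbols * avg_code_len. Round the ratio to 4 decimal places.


original_size = n_symbols * orig_bits = 9537 * 32 = 305184 bits
compressed_size = n_symbols * avg_code_len = 9537 * 12.05 = 114920.85 bits
ratio = original_size / compressed_size = 305184 / 114920.85 = 2.6556

Compression ratio = 2.6556


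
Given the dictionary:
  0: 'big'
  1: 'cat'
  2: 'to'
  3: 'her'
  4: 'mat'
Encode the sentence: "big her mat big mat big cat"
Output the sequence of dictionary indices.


Look up each word in the dictionary:
  'big' -> 0
  'her' -> 3
  'mat' -> 4
  'big' -> 0
  'mat' -> 4
  'big' -> 0
  'cat' -> 1

Encoded: [0, 3, 4, 0, 4, 0, 1]


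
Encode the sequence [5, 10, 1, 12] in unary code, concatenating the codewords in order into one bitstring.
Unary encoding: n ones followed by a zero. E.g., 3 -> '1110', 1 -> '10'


Encode each number as n ones followed by a terminating 0:
  5 -> 111110 (6 bits)
  10 -> 11111111110 (11 bits)
  1 -> 10 (2 bits)
  12 -> 1111111111110 (13 bits)
Total length = 6 + 11 + 2 + 13 = 32 bits.

Unary([5, 10, 1, 12]) = 11111011111111110101111111111110 (32 bits)


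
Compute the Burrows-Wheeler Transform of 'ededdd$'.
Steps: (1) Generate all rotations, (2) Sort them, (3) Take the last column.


Rotations (sorted):
  0: $ededdd -> last char: d
  1: d$ededd -> last char: d
  2: dd$eded -> last char: d
  3: ddd$ede -> last char: e
  4: deddd$e -> last char: e
  5: eddd$ed -> last char: d
  6: ededdd$ -> last char: $


BWT = dddeed$


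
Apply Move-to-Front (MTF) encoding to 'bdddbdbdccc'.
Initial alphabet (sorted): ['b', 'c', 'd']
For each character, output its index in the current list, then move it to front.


MTF encoding:
'b': index 0 in ['b', 'c', 'd'] -> ['b', 'c', 'd']
'd': index 2 in ['b', 'c', 'd'] -> ['d', 'b', 'c']
'd': index 0 in ['d', 'b', 'c'] -> ['d', 'b', 'c']
'd': index 0 in ['d', 'b', 'c'] -> ['d', 'b', 'c']
'b': index 1 in ['d', 'b', 'c'] -> ['b', 'd', 'c']
'd': index 1 in ['b', 'd', 'c'] -> ['d', 'b', 'c']
'b': index 1 in ['d', 'b', 'c'] -> ['b', 'd', 'c']
'd': index 1 in ['b', 'd', 'c'] -> ['d', 'b', 'c']
'c': index 2 in ['d', 'b', 'c'] -> ['c', 'd', 'b']
'c': index 0 in ['c', 'd', 'b'] -> ['c', 'd', 'b']
'c': index 0 in ['c', 'd', 'b'] -> ['c', 'd', 'b']


Output: [0, 2, 0, 0, 1, 1, 1, 1, 2, 0, 0]


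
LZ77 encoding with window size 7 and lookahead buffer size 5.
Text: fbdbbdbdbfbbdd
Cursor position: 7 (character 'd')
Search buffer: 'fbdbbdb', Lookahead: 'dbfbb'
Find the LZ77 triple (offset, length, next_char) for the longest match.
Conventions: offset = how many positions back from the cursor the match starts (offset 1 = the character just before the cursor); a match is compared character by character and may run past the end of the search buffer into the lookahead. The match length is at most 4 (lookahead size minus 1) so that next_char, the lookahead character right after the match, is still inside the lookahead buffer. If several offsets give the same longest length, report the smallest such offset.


Try each offset into the search buffer:
  offset=1 (pos 6, char 'b'): match length 0
  offset=2 (pos 5, char 'd'): match length 2
  offset=3 (pos 4, char 'b'): match length 0
  offset=4 (pos 3, char 'b'): match length 0
  offset=5 (pos 2, char 'd'): match length 2
  offset=6 (pos 1, char 'b'): match length 0
  offset=7 (pos 0, char 'f'): match length 0
Longest match has length 2, found at offsets 2, 5; take the smallest, offset 2.
next_char = character at position 7 + 2 = 9 -> 'f'

Best match: offset=2, length=2 (matching 'db' starting at position 5)
LZ77 triple: (2, 2, 'f')


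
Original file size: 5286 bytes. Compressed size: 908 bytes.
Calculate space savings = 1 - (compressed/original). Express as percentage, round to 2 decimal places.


ratio = compressed/original = 908/5286 = 0.171774
savings = 1 - ratio = 1 - 0.171774 = 0.828226
as a percentage: 0.828226 * 100 = 82.82%

Space savings = 1 - 908/5286 = 82.82%


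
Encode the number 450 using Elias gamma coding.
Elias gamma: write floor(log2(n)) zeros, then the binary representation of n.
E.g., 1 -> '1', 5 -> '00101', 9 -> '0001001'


num_bits = floor(log2(450)) + 1 = 9
leading_zeros = num_bits - 1 = 8
binary(450) = 111000010

Elias gamma(450) = '00000000' + '111000010' = 00000000111000010 (17 bits)


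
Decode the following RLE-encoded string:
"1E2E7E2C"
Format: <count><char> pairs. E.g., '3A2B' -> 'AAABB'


Expanding each <count><char> pair:
  1E -> 'E'
  2E -> 'EE'
  7E -> 'EEEEEEE'
  2C -> 'CC'

Decoded = EEEEEEEEEECC


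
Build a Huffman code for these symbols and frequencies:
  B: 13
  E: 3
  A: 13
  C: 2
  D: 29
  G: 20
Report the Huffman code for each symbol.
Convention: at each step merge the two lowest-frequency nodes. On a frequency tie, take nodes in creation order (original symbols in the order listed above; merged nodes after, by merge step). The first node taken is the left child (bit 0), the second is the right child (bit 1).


Huffman tree construction:
Step 1: Merge C(2) + E(3) = 5
Step 2: Merge (C+E)(5) + B(13) = 18
Step 3: Merge A(13) + ((C+E)+B)(18) = 31
Step 4: Merge G(20) + D(29) = 49
Step 5: Merge (A+((C+E)+B))(31) + (G+D)(49) = 80
Read each symbol's code off the tree from the root (left child = 0, right child = 1).

Codes:
  B: 011 (length 3)
  E: 0101 (length 4)
  A: 00 (length 2)
  C: 0100 (length 4)
  D: 11 (length 2)
  G: 10 (length 2)
Average code length: 183/80 = 2.2875 bits/symbol


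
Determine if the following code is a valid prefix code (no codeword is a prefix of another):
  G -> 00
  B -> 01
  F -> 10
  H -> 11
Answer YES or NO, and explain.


Checking each pair (does one codeword prefix another?):
  G='00' vs B='01': no prefix
  G='00' vs F='10': no prefix
  G='00' vs H='11': no prefix
  B='01' vs G='00': no prefix
  B='01' vs F='10': no prefix
  B='01' vs H='11': no prefix
  F='10' vs G='00': no prefix
  F='10' vs B='01': no prefix
  F='10' vs H='11': no prefix
  H='11' vs G='00': no prefix
  H='11' vs B='01': no prefix
  H='11' vs F='10': no prefix
No violation found over all pairs.

YES -- this is a valid prefix code. No codeword is a prefix of any other codeword.


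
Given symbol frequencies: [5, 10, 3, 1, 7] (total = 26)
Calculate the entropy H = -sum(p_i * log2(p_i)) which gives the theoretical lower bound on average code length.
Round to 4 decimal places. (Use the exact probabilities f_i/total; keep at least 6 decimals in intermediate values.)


Per-symbol terms -p_i * log2(p_i) with p_i = f_i/26:
  p = 5/26 = 0.192308: log2(p) = -2.378512, -p*log2(p) = 0.457406
  p = 10/26 = 0.384615: log2(p) = -1.378512, -p*log2(p) = 0.530197
  p = 3/26 = 0.115385: log2(p) = -3.115477, -p*log2(p) = 0.359478
  p = 1/26 = 0.038462: log2(p) = -4.700440, -p*log2(p) = 0.180786
  p = 7/26 = 0.269231: log2(p) = -1.893085, -p*log2(p) = 0.509677
H = 0.457406 + 0.530197 + 0.359478 + 0.180786 + 0.509677 = 2.037544

H = 2.0375 bits/symbol


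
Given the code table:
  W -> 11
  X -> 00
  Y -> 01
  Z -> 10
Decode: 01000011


Decoding:
01 -> Y
00 -> X
00 -> X
11 -> W


Result: YXXW


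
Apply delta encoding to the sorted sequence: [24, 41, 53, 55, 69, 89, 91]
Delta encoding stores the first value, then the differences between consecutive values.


First value: 24
Deltas:
  41 - 24 = 17
  53 - 41 = 12
  55 - 53 = 2
  69 - 55 = 14
  89 - 69 = 20
  91 - 89 = 2


Delta encoded: [24, 17, 12, 2, 14, 20, 2]


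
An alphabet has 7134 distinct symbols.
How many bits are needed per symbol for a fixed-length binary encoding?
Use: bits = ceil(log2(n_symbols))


log2(7134) = 12.8005
Bracket: 2^12 = 4096 < 7134 <= 2^13 = 8192
So ceil(log2(7134)) = 13

bits = ceil(log2(7134)) = ceil(12.8005) = 13 bits


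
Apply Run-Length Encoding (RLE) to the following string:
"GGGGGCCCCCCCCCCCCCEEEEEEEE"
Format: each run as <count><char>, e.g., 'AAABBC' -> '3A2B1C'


Scanning runs left to right:
  i=0: run of 'G' x 5 -> '5G'
  i=5: run of 'C' x 13 -> '13C'
  i=18: run of 'E' x 8 -> '8E'

RLE = 5G13C8E
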